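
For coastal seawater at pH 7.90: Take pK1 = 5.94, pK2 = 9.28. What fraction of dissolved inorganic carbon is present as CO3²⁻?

α₂ = 0.0396

α₂ = 1 / (1 + [H⁺]/K2 + [H⁺]²/(K1K2)) = 1 / (1 + 10^+1.38 + 10^-0.58)
   = 1 / (1 + 23.988 + 0.26303) = 1/25.251 = 0.03960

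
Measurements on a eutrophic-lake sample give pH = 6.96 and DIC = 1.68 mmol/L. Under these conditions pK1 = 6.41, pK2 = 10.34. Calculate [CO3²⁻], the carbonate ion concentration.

α₂ = 1 / (1 + [H⁺]/K2 + [H⁺]²/(K1K2)) = 1 / (1 + 10^+3.38 + 10^+2.83)
   = 1 / (1 + 2398.8 + 676.08) = 1/3075.9 = 0.0003251
[CO3²⁻] = α₂ × DIC = 0.0003251 × 1.68 = 0.000546 mmol/L = 0.546 μmol/L

[CO3²⁻] = 0.546 μmol/L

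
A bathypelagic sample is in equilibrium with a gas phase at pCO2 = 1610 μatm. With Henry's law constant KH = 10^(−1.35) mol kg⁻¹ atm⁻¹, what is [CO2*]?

[CO2*] = 71.9 μmol/kg

KH = 10^(−1.35) = 4.467×10^-2 mol kg⁻¹ atm⁻¹
[CO2*] = KH · pCO2 = 4.467×10^-2 × 1610×10^-6 atm = 7.19×10^-5 mol/kg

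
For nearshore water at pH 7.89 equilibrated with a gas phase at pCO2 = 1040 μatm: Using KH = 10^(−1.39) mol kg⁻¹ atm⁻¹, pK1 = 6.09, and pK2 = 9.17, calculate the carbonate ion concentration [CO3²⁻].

[CO2*] = KH · pCO2 = 10^(−1.39) × 1040×10^-6 = 4.237×10^-5 mol/kg
α₀ = 1/(1 + K1/[H⁺] + K1K2/[H⁺]²) = 1/(1 + 10^+1.80 + 10^+0.52) = 0.01484
DIC = [CO2*]/α₀ = 4.237×10^-5 / 0.01484 = 2.856 mmol/kg
[CO3²⁻] = α₂·DIC; α₂ = 0.04912, so [CO3²⁻] = 0.04912 × 2.856 = 0.140 mmol/kg

[CO3²⁻] = 0.140 mmol/kg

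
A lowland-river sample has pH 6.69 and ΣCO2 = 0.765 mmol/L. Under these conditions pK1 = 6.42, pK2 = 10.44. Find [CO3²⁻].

[CO3²⁻] = 0.0885 μmol/L

α₂ = 1 / (1 + [H⁺]/K2 + [H⁺]²/(K1K2)) = 1 / (1 + 10^+3.75 + 10^+3.48)
   = 1 / (1 + 5623.4 + 3020.0) = 1/8644.4 = 0.0001157
[CO3²⁻] = α₂ × DIC = 0.0001157 × 0.765 = 8.85×10^-5 mmol/L = 0.0885 μmol/L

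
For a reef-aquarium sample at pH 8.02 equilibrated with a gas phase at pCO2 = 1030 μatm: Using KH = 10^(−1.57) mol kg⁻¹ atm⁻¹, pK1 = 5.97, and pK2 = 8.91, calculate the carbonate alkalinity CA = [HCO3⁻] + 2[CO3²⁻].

[CO2*] = KH · pCO2 = 10^(−1.57) × 1030×10^-6 = 2.772×10^-5 mol/kg
α₀ = 1/(1 + K1/[H⁺] + K1K2/[H⁺]²) = 1/(1 + 10^+2.05 + 10^+1.16) = 0.007834
DIC = [CO2*]/α₀ = 2.772×10^-5 / 0.007834 = 3.539 mmol/kg
CA = (α₁ + 2α₂)·DIC = (0.8789 + 2×0.1132) × 3.539 = 3.91 mmol/kg

CA = 3.91 mmol/kg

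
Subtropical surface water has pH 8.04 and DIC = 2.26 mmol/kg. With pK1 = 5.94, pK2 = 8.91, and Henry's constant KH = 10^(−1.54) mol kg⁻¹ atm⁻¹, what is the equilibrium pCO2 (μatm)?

α₀ = 1 / (1 + K1/[H⁺] + K1K2/[H⁺]²) = 1 / (1 + 10^+2.10 + 10^+1.23)
   = 1 / (1 + 125.89 + 16.982) = 1/143.87 = 0.006950
[CO2*] = α₀ × DIC = 0.006950 × 2.26 = 0.01571 mmol/kg = 15.71 μmol/kg
pCO2 = [CO2*]/KH = 1.571×10^-5 / 2.884×10^-2 = 545 μatm

pCO2 = 545 μatm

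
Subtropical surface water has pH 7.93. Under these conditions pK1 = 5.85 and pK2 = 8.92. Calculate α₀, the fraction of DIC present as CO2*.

α₀ = 1 / (1 + K1/[H⁺] + K1K2/[H⁺]²) = 1 / (1 + 10^+2.08 + 10^+1.09)
   = 1 / (1 + 120.23 + 12.303) = 1/133.53 = 0.007489

α₀ = 0.00749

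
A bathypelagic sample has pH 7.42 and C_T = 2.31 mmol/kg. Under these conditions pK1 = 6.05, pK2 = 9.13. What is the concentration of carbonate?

α₂ = 1 / (1 + [H⁺]/K2 + [H⁺]²/(K1K2)) = 1 / (1 + 10^+1.71 + 10^+0.34)
   = 1 / (1 + 51.286 + 2.1878) = 1/54.474 = 0.01836
[CO3²⁻] = α₂ × DIC = 0.01836 × 2.31 = 0.0424 mmol/kg

[CO3²⁻] = 0.0424 mmol/kg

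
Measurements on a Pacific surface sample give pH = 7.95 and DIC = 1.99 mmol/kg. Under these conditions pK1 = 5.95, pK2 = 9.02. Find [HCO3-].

[HCO3⁻] = 1.82 mmol/kg

α₁ = 1 / (1 + [H⁺]/K1 + K2/[H⁺]) = 1 / (1 + 10^-2.00 + 10^-1.07)
   = 1 / (1 + 0.010000 + 0.085114) = 1/1.0951 = 0.9131
[HCO3⁻] = α₁ × DIC = 0.9131 × 1.99 = 1.82 mmol/kg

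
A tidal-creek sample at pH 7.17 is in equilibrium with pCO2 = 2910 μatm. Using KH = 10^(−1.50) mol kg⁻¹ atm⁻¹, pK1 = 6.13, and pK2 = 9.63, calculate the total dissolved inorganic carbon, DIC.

DIC = 1.10 mmol/kg

[CO2*] = KH · pCO2 = 10^(−1.50) × 2910×10^-6 = 9.202×10^-5 mol/kg
α₀ = 1/(1 + K1/[H⁺] + K1K2/[H⁺]²) = 1/(1 + 10^+1.04 + 10^-1.42) = 0.08331
DIC = [CO2*]/α₀ = 9.202×10^-5 / 0.08331 = 1.10 mmol/kg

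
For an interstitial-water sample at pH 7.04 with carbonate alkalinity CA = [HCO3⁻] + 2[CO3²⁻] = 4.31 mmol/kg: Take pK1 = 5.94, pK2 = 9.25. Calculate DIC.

CA = [HCO3⁻] + 2[CO3²⁻] = (α₁ + 2α₂)·DIC
At pH 7.04: [H⁺]/K1 = 10^-1.10 = 0.079433, K2/[H⁺] = 10^-2.21 = 0.0061660
α₁ = 1/(1 + 0.079433 + 0.0061660) = 1/1.0856 = 0.9212; α₂ = α₁·K2/[H⁺] = 0.005680
α₁ + 2α₂ = 0.9325
DIC = CA / (α₁ + 2α₂) = 4.31 / 0.9325 = 4.62 mmol/kg

DIC = 4.62 mmol/kg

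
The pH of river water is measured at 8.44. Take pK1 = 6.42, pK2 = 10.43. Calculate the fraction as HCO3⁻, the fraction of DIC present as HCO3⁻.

α₁ = 0.981

α₁ = 1 / (1 + [H⁺]/K1 + K2/[H⁺]) = 1 / (1 + 10^-2.02 + 10^-1.99)
   = 1 / (1 + 0.0095499 + 0.010233) = 1/1.0198 = 0.9806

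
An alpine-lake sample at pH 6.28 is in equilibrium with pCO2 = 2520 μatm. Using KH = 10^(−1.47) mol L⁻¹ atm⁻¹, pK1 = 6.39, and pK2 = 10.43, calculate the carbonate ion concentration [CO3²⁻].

[CO2*] = KH · pCO2 = 10^(−1.47) × 2520×10^-6 = 8.539×10^-5 mol/L
α₀ = 1/(1 + K1/[H⁺] + K1K2/[H⁺]²) = 1/(1 + 10^-0.11 + 10^-4.26) = 0.5630
DIC = [CO2*]/α₀ = 8.539×10^-5 / 0.5630 = 0.1517 mmol/L
[CO3²⁻] = α₂·DIC; α₂ = 3.094×10^-5, so [CO3²⁻] = 3.094×10^-5 × 0.1517 = 4.69×10^-6 mmol/L = 0.00469 μmol/L

[CO3²⁻] = 0.00469 μmol/L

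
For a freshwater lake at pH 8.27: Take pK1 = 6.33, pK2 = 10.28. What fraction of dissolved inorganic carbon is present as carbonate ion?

α₂ = 0.00957

α₂ = 1 / (1 + [H⁺]/K2 + [H⁺]²/(K1K2)) = 1 / (1 + 10^+2.01 + 10^+0.07)
   = 1 / (1 + 102.33 + 1.1749) = 1/104.50 = 0.009569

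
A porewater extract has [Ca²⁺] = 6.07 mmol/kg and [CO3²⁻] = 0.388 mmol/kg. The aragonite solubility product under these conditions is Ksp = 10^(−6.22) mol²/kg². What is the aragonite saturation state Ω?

Ω = 3.91

Ksp = 10^(−6.22) = 6.026×10^-7
Ω = [Ca²⁺][CO3²⁻]/Ksp = (6.07×10^-3)(0.388×10^-3) / 6.026×10^-7 = 3.91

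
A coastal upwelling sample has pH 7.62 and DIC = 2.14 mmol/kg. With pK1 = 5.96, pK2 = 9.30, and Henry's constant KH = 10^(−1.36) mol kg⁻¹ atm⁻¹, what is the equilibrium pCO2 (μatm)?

pCO2 = 1030 μatm

α₀ = 1 / (1 + K1/[H⁺] + K1K2/[H⁺]²) = 1 / (1 + 10^+1.66 + 10^-0.02)
   = 1 / (1 + 45.709 + 0.95499) = 1/47.664 = 0.02098
[CO2*] = α₀ × DIC = 0.02098 × 2.14 = 0.04490 mmol/kg
pCO2 = [CO2*]/KH = 4.490×10^-5 / 4.365×10^-2 = 1030 μatm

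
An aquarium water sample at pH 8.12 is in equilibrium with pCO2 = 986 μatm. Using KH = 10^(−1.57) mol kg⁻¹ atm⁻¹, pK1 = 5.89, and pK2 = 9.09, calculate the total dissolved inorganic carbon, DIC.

[CO2*] = KH · pCO2 = 10^(−1.57) × 986×10^-6 = 2.654×10^-5 mol/kg
α₀ = 1/(1 + K1/[H⁺] + K1K2/[H⁺]²) = 1/(1 + 10^+2.23 + 10^+1.26) = 0.005290
DIC = [CO2*]/α₀ = 2.654×10^-5 / 0.005290 = 5.02 mmol/kg

DIC = 5.02 mmol/kg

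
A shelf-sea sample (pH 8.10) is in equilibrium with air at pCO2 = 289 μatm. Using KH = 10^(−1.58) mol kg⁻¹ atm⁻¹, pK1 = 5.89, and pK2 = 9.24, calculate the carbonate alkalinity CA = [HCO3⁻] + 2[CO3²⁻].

[CO2*] = KH · pCO2 = 10^(−1.58) × 289×10^-6 = 7.601×10^-6 mol/kg
α₀ = 1/(1 + K1/[H⁺] + K1K2/[H⁺]²) = 1/(1 + 10^+2.21 + 10^+1.07) = 0.005717
DIC = [CO2*]/α₀ = 7.601×10^-6 / 0.005717 = 1.330 mmol/kg
CA = (α₁ + 2α₂)·DIC = (0.9271 + 2×0.06716) × 1.330 = 1.41 mmol/kg

CA = 1.41 mmol/kg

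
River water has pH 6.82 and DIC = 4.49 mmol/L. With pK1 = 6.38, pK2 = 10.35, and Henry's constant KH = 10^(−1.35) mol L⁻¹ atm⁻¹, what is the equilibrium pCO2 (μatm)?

α₀ = 1 / (1 + K1/[H⁺] + K1K2/[H⁺]²) = 1 / (1 + 10^+0.44 + 10^-3.09)
   = 1 / (1 + 2.7542 + 0.00081283) = 1/3.7550 = 0.2663
[CO2*] = α₀ × DIC = 0.2663 × 4.49 = 1.196 mmol/L
pCO2 = [CO2*]/KH = 1.196×10^-3 / 4.467×10^-2 = 2.68×10^4 μatm

pCO2 = 2.68×10^4 μatm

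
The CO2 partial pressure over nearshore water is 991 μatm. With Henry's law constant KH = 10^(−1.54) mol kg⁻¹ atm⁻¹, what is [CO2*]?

KH = 10^(−1.54) = 2.884×10^-2 mol kg⁻¹ atm⁻¹
[CO2*] = KH · pCO2 = 2.884×10^-2 × 991×10^-6 atm = 2.86×10^-5 mol/kg

[CO2*] = 28.6 μmol/kg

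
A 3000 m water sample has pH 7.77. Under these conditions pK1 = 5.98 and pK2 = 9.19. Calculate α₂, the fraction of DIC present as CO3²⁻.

α₂ = 1 / (1 + [H⁺]/K2 + [H⁺]²/(K1K2)) = 1 / (1 + 10^+1.42 + 10^-0.37)
   = 1 / (1 + 26.303 + 0.42658) = 1/27.729 = 0.03606

α₂ = 0.0361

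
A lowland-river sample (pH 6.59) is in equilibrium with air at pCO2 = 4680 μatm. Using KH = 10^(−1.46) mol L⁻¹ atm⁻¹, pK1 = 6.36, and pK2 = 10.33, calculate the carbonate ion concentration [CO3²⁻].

[CO3²⁻] = 0.0501 μmol/L

[CO2*] = KH · pCO2 = 10^(−1.46) × 4680×10^-6 = 1.623×10^-4 mol/L
α₀ = 1/(1 + K1/[H⁺] + K1K2/[H⁺]²) = 1/(1 + 10^+0.23 + 10^-3.51) = 0.3706
DIC = [CO2*]/α₀ = 1.623×10^-4 / 0.3706 = 0.4379 mmol/L
[CO3²⁻] = α₂·DIC; α₂ = 0.0001145, so [CO3²⁻] = 0.0001145 × 0.4379 = 5.01×10^-5 mmol/L = 0.0501 μmol/L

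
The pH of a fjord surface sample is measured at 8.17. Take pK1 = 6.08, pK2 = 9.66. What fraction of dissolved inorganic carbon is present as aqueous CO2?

α₀ = 1 / (1 + K1/[H⁺] + K1K2/[H⁺]²) = 1 / (1 + 10^+2.09 + 10^+0.60)
   = 1 / (1 + 123.03 + 3.9811) = 1/128.01 = 0.007812

α₀ = 0.00781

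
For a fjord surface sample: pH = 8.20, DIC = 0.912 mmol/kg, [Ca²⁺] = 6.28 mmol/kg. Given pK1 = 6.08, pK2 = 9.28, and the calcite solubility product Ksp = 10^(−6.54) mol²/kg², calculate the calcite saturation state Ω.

α₂ = 1 / (1 + [H⁺]/K2 + [H⁺]²/(K1K2)) = 1 / (1 + 10^+1.08 + 10^-1.04)
   = 1 / (1 + 12.023 + 0.091201) = 1/13.114 = 0.07626
[CO3²⁻] = α₂ × DIC = 0.07626 × 0.912 = 0.06954 mmol/kg
Ksp = 10^(−6.54) = 2.884×10^-7
Ω = [Ca²⁺][CO3²⁻]/Ksp = (6.28×10^-3)(6.954×10^-5) / 2.884×10^-7 = 1.51

Ω = 1.51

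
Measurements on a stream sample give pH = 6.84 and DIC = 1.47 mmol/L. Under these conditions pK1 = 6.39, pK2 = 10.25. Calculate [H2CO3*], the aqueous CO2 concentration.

[CO2*] = 0.385 mmol/L

α₀ = 1 / (1 + K1/[H⁺] + K1K2/[H⁺]²) = 1 / (1 + 10^+0.45 + 10^-2.96)
   = 1 / (1 + 2.8184 + 0.0010965) = 1/3.8195 = 0.2618
[CO2*] = α₀ × DIC = 0.2618 × 1.47 = 0.385 mmol/L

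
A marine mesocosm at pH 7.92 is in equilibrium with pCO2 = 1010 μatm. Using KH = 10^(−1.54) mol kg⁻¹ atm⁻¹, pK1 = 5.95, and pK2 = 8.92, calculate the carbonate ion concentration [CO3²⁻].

[CO3²⁻] = 0.272 mmol/kg

[CO2*] = KH · pCO2 = 10^(−1.54) × 1010×10^-6 = 2.913×10^-5 mol/kg
α₀ = 1/(1 + K1/[H⁺] + K1K2/[H⁺]²) = 1/(1 + 10^+1.97 + 10^+0.97) = 0.009647
DIC = [CO2*]/α₀ = 2.913×10^-5 / 0.009647 = 3.019 mmol/kg
[CO3²⁻] = α₂·DIC; α₂ = 0.09003, so [CO3²⁻] = 0.09003 × 3.019 = 0.272 mmol/kg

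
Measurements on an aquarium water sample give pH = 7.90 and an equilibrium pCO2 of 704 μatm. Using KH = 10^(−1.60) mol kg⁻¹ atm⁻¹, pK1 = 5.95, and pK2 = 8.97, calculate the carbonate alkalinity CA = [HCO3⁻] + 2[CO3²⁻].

[CO2*] = KH · pCO2 = 10^(−1.60) × 704×10^-6 = 1.768×10^-5 mol/kg
α₀ = 1/(1 + K1/[H⁺] + K1K2/[H⁺]²) = 1/(1 + 10^+1.95 + 10^+0.88) = 0.01023
DIC = [CO2*]/α₀ = 1.768×10^-5 / 0.01023 = 1.728 mmol/kg
CA = (α₁ + 2α₂)·DIC = (0.9121 + 2×0.07763) × 1.728 = 1.84 mmol/kg

CA = 1.84 mmol/kg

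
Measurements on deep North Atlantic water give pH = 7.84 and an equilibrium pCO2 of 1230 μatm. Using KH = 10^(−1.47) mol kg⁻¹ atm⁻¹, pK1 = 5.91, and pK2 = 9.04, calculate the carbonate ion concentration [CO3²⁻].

[CO2*] = KH · pCO2 = 10^(−1.47) × 1230×10^-6 = 4.168×10^-5 mol/kg
α₀ = 1/(1 + K1/[H⁺] + K1K2/[H⁺]²) = 1/(1 + 10^+1.93 + 10^+0.73) = 0.01093
DIC = [CO2*]/α₀ = 4.168×10^-5 / 0.01093 = 3.813 mmol/kg
[CO3²⁻] = α₂·DIC; α₂ = 0.05870, so [CO3²⁻] = 0.05870 × 3.813 = 0.224 mmol/kg

[CO3²⁻] = 0.224 mmol/kg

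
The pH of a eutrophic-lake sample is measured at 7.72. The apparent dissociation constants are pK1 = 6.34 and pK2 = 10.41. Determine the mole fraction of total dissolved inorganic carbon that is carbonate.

α₂ = 1 / (1 + [H⁺]/K2 + [H⁺]²/(K1K2)) = 1 / (1 + 10^+2.69 + 10^+1.31)
   = 1 / (1 + 489.78 + 20.417) = 1/511.20 = 0.001956

α₂ = 0.00196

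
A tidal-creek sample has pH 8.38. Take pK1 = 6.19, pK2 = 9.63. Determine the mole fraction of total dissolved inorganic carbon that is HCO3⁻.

α₁ = 1 / (1 + [H⁺]/K1 + K2/[H⁺]) = 1 / (1 + 10^-2.19 + 10^-1.25)
   = 1 / (1 + 0.0064565 + 0.056234) = 1/1.0627 = 0.9410

α₁ = 0.941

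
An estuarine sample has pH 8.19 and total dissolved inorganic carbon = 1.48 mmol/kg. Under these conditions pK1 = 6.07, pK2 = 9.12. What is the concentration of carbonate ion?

[CO3²⁻] = 0.155 mmol/kg

α₂ = 1 / (1 + [H⁺]/K2 + [H⁺]²/(K1K2)) = 1 / (1 + 10^+0.93 + 10^-1.19)
   = 1 / (1 + 8.5114 + 0.064565) = 1/9.5759 = 0.1044
[CO3²⁻] = α₂ × DIC = 0.1044 × 1.48 = 0.155 mmol/kg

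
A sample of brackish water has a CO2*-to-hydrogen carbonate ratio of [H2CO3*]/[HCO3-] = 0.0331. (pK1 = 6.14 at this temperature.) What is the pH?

From K1 = [H⁺][HCO3-]/[H2CO3*]:  pH = pK1 − log₁₀([H2CO3*]/[HCO3-])
log₁₀(0.0331) = -1.480
pH = 6.14 − (-1.480) = 7.62

pH = 7.62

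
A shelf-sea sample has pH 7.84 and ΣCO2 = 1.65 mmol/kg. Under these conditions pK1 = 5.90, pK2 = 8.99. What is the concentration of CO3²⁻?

α₂ = 1 / (1 + [H⁺]/K2 + [H⁺]²/(K1K2)) = 1 / (1 + 10^+1.15 + 10^-0.79)
   = 1 / (1 + 14.125 + 0.16218) = 1/15.288 = 0.06541
[CO3²⁻] = α₂ × DIC = 0.06541 × 1.65 = 0.108 mmol/kg

[CO3²⁻] = 0.108 mmol/kg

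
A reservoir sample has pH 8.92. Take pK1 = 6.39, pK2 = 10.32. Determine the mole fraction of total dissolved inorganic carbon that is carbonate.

α₂ = 0.0382

α₂ = 1 / (1 + [H⁺]/K2 + [H⁺]²/(K1K2)) = 1 / (1 + 10^+1.40 + 10^-1.13)
   = 1 / (1 + 25.119 + 0.074131) = 1/26.193 = 0.03818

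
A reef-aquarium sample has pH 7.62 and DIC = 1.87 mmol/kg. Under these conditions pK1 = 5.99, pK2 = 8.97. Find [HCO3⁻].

α₁ = 1 / (1 + [H⁺]/K1 + K2/[H⁺]) = 1 / (1 + 10^-1.63 + 10^-1.35)
   = 1 / (1 + 0.023442 + 0.044668) = 1/1.0681 = 0.9362
[HCO3⁻] = α₁ × DIC = 0.9362 × 1.87 = 1.75 mmol/kg

[HCO3⁻] = 1.75 mmol/kg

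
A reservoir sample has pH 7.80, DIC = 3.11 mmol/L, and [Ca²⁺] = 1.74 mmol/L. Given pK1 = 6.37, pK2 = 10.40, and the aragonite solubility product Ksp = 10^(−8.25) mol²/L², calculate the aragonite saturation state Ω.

Ω = 2.32

α₂ = 1 / (1 + [H⁺]/K2 + [H⁺]²/(K1K2)) = 1 / (1 + 10^+2.60 + 10^+1.17)
   = 1 / (1 + 398.11 + 14.791) = 1/413.90 = 0.002416
[CO3²⁻] = α₂ × DIC = 0.002416 × 3.11 = 0.007514 mmol/L = 7.514 μmol/L
Ksp = 10^(−8.25) = 5.623×10^-9
Ω = [Ca²⁺][CO3²⁻]/Ksp = (1.74×10^-3)(7.514×10^-6) / 5.623×10^-9 = 2.32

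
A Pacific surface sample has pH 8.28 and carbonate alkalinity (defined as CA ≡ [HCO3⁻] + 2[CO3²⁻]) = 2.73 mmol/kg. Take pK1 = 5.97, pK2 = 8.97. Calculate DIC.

DIC = 2.34 mmol/kg

CA = [HCO3⁻] + 2[CO3²⁻] = (α₁ + 2α₂)·DIC
At pH 8.28: [H⁺]/K1 = 10^-2.31 = 0.0048978, K2/[H⁺] = 10^-0.69 = 0.20417
α₁ = 1/(1 + 0.0048978 + 0.20417) = 1/1.2091 = 0.8271; α₂ = α₁·K2/[H⁺] = 0.1689
α₁ + 2α₂ = 1.1648
DIC = CA / (α₁ + 2α₂) = 2.73 / 1.1648 = 2.34 mmol/kg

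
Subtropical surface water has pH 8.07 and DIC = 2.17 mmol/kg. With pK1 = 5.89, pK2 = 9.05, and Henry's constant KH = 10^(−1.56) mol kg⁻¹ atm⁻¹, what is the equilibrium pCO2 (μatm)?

pCO2 = 468 μatm

α₀ = 1 / (1 + K1/[H⁺] + K1K2/[H⁺]²) = 1 / (1 + 10^+2.18 + 10^+1.20)
   = 1 / (1 + 151.36 + 15.849) = 1/168.21 = 0.005945
[CO2*] = α₀ × DIC = 0.005945 × 2.17 = 0.01290 mmol/kg = 12.90 μmol/kg
pCO2 = [CO2*]/KH = 1.290×10^-5 / 2.754×10^-2 = 468 μatm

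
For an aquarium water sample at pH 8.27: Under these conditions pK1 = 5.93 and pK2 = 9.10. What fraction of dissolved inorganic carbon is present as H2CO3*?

α₀ = 1 / (1 + K1/[H⁺] + K1K2/[H⁺]²) = 1 / (1 + 10^+2.34 + 10^+1.51)
   = 1 / (1 + 218.78 + 32.359) = 1/252.14 = 0.003966

α₀ = 0.00397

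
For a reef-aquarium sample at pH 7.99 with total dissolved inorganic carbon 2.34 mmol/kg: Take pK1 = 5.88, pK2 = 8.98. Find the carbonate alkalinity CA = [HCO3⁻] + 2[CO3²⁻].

CA = [HCO3⁻] + 2[CO3²⁻] = (α₁ + 2α₂)·DIC
At pH 7.99: [H⁺]/K1 = 10^-2.11 = 0.0077625, K2/[H⁺] = 10^-0.99 = 0.10233
α₁ = 1/(1 + 0.0077625 + 0.10233) = 1/1.1101 = 0.9008; α₂ = α₁·K2/[H⁺] = 0.09218
α₁ + 2α₂ = 1.0852
CA = 1.0852 × 2.34 = 2.54 mmol/kg

CA = 2.54 mmol/kg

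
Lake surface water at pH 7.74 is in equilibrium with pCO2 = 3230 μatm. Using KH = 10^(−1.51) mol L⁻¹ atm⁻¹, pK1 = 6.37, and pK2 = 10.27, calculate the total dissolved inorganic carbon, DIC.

[CO2*] = KH · pCO2 = 10^(−1.51) × 3230×10^-6 = 9.982×10^-5 mol/L
α₀ = 1/(1 + K1/[H⁺] + K1K2/[H⁺]²) = 1/(1 + 10^+1.37 + 10^-1.16) = 0.04080
DIC = [CO2*]/α₀ = 9.982×10^-5 / 0.04080 = 2.45 mmol/L

DIC = 2.45 mmol/L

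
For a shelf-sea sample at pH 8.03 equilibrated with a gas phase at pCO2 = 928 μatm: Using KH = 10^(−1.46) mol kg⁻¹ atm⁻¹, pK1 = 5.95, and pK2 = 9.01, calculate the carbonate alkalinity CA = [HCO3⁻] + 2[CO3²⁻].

[CO2*] = KH · pCO2 = 10^(−1.46) × 928×10^-6 = 3.218×10^-5 mol/kg
α₀ = 1/(1 + K1/[H⁺] + K1K2/[H⁺]²) = 1/(1 + 10^+2.08 + 10^+1.10) = 0.007473
DIC = [CO2*]/α₀ = 3.218×10^-5 / 0.007473 = 4.306 mmol/kg
CA = (α₁ + 2α₂)·DIC = (0.8984 + 2×0.09408) × 4.306 = 4.68 mmol/kg

CA = 4.68 mmol/kg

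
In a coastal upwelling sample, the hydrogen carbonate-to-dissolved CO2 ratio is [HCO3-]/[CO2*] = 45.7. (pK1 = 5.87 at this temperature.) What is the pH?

From K1 = [H⁺][HCO3-]/[CO2*]:  pH = pK1 + log₁₀([HCO3-]/[CO2*])
log₁₀(45.7) = +1.660
pH = 5.87 + (+1.660) = 7.53

pH = 7.53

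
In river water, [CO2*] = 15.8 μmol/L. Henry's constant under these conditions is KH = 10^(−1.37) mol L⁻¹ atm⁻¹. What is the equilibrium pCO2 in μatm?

KH = 10^(−1.37) = 4.266×10^-2 mol L⁻¹ atm⁻¹
pCO2 = [CO2*]/KH = 15.8×10^-6 / 4.266×10^-2 = 3.70×10^-4 atm = 370 μatm

pCO2 = 370 μatm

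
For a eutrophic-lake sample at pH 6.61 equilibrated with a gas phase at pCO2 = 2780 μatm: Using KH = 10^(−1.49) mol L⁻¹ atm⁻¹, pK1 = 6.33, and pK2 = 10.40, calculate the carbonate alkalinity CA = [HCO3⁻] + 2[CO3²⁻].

CA = 0.171 mmol/L

[CO2*] = KH · pCO2 = 10^(−1.49) × 2780×10^-6 = 8.996×10^-5 mol/L
α₀ = 1/(1 + K1/[H⁺] + K1K2/[H⁺]²) = 1/(1 + 10^+0.28 + 10^-3.51) = 0.3441
DIC = [CO2*]/α₀ = 8.996×10^-5 / 0.3441 = 0.2614 mmol/L
CA = (α₁ + 2α₂)·DIC = (0.6558 + 2×0.0001064) × 0.2614 = 0.171 mmol/L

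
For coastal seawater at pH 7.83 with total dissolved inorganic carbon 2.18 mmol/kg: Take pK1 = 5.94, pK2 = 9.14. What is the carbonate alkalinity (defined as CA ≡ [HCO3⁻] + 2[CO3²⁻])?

CA = [HCO3⁻] + 2[CO3²⁻] = (α₁ + 2α₂)·DIC
At pH 7.83: [H⁺]/K1 = 10^-1.89 = 0.012882, K2/[H⁺] = 10^-1.31 = 0.048978
α₁ = 1/(1 + 0.012882 + 0.048978) = 1/1.0619 = 0.9417; α₂ = α₁·K2/[H⁺] = 0.04612
α₁ + 2α₂ = 1.0340
CA = 1.0340 × 2.18 = 2.25 mmol/kg

CA = 2.25 mmol/kg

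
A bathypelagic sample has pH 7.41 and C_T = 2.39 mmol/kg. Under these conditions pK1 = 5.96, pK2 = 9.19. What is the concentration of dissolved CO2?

α₀ = 1 / (1 + K1/[H⁺] + K1K2/[H⁺]²) = 1 / (1 + 10^+1.45 + 10^-0.33)
   = 1 / (1 + 28.184 + 0.46774) = 1/29.652 = 0.03373
[CO2*] = α₀ × DIC = 0.03373 × 2.39 = 0.0806 mmol/kg

[CO2*] = 0.0806 mmol/kg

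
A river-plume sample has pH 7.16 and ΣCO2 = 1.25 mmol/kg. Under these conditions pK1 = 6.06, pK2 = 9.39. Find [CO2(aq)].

α₀ = 1 / (1 + K1/[H⁺] + K1K2/[H⁺]²) = 1 / (1 + 10^+1.10 + 10^-1.13)
   = 1 / (1 + 12.589 + 0.074131) = 1/13.663 = 0.07319
[CO2*] = α₀ × DIC = 0.07319 × 1.25 = 0.0915 mmol/kg

[CO2*] = 0.0915 mmol/kg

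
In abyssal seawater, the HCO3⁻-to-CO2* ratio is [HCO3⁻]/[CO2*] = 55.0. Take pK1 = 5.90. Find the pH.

From K1 = [H⁺][HCO3⁻]/[CO2*]:  pH = pK1 + log₁₀([HCO3⁻]/[CO2*])
log₁₀(55.0) = +1.740
pH = 5.90 + (+1.740) = 7.64

pH = 7.64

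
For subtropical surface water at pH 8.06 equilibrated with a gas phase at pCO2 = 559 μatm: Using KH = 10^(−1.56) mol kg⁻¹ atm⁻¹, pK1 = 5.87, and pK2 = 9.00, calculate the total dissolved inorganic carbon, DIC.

[CO2*] = KH · pCO2 = 10^(−1.56) × 559×10^-6 = 1.540×10^-5 mol/kg
α₀ = 1/(1 + K1/[H⁺] + K1K2/[H⁺]²) = 1/(1 + 10^+2.19 + 10^+1.25) = 0.005758
DIC = [CO2*]/α₀ = 1.540×10^-5 / 0.005758 = 2.67 mmol/kg

DIC = 2.67 mmol/kg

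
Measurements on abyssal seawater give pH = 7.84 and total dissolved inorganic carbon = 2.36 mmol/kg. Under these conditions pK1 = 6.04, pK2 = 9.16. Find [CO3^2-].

[CO3²⁻] = 0.106 mmol/kg

α₂ = 1 / (1 + [H⁺]/K2 + [H⁺]²/(K1K2)) = 1 / (1 + 10^+1.32 + 10^-0.48)
   = 1 / (1 + 20.893 + 0.33113) = 1/22.224 = 0.04500
[CO3²⁻] = α₂ × DIC = 0.04500 × 2.36 = 0.106 mmol/kg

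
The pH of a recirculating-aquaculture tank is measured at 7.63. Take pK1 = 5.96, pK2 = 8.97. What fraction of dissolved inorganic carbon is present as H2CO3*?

α₀ = 0.0200

α₀ = 1 / (1 + K1/[H⁺] + K1K2/[H⁺]²) = 1 / (1 + 10^+1.67 + 10^+0.33)
   = 1 / (1 + 46.774 + 2.1380) = 1/49.911 = 0.02004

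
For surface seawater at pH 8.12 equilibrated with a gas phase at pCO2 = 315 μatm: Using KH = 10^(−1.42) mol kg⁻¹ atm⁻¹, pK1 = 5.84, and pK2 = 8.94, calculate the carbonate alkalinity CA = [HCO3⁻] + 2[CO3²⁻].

CA = 2.97 mmol/kg

[CO2*] = KH · pCO2 = 10^(−1.42) × 315×10^-6 = 1.198×10^-5 mol/kg
α₀ = 1/(1 + K1/[H⁺] + K1K2/[H⁺]²) = 1/(1 + 10^+2.28 + 10^+1.46) = 0.004537
DIC = [CO2*]/α₀ = 1.198×10^-5 / 0.004537 = 2.639 mmol/kg
CA = (α₁ + 2α₂)·DIC = (0.8646 + 2×0.1309) × 2.639 = 2.97 mmol/kg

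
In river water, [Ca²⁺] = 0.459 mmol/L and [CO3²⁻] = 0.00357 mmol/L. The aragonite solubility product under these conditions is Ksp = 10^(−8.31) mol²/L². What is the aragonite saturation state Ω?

Ksp = 10^(−8.31) = 4.898×10^-9
Ω = [Ca²⁺][CO3²⁻]/Ksp = (0.459×10^-3)(0.00357×10^-3) / 4.898×10^-9 = 0.335

Ω = 0.335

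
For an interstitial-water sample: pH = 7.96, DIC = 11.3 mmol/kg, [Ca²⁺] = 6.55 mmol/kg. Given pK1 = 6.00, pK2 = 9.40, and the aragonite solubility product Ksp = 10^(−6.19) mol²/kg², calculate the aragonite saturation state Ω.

Ω = 3.97

α₂ = 1 / (1 + [H⁺]/K2 + [H⁺]²/(K1K2)) = 1 / (1 + 10^+1.44 + 10^-0.52)
   = 1 / (1 + 27.542 + 0.30200) = 1/28.844 = 0.03467
[CO3²⁻] = α₂ × DIC = 0.03467 × 11.3 = 0.3918 mmol/kg
Ksp = 10^(−6.19) = 6.457×10^-7
Ω = [Ca²⁺][CO3²⁻]/Ksp = (6.55×10^-3)(3.918×10^-4) / 6.457×10^-7 = 3.97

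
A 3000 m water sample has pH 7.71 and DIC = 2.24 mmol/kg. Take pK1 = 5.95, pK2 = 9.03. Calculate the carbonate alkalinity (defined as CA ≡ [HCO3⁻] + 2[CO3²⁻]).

CA = [HCO3⁻] + 2[CO3²⁻] = (α₁ + 2α₂)·DIC
At pH 7.71: [H⁺]/K1 = 10^-1.76 = 0.017378, K2/[H⁺] = 10^-1.32 = 0.047863
α₁ = 1/(1 + 0.017378 + 0.047863) = 1/1.0652 = 0.9388; α₂ = α₁·K2/[H⁺] = 0.04493
α₁ + 2α₂ = 1.0286
CA = 1.0286 × 2.24 = 2.30 mmol/kg

CA = 2.30 mmol/kg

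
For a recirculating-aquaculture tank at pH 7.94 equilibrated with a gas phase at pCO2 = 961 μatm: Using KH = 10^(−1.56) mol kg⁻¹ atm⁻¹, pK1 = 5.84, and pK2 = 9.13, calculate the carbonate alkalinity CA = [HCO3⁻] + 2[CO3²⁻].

CA = 3.76 mmol/kg

[CO2*] = KH · pCO2 = 10^(−1.56) × 961×10^-6 = 2.647×10^-5 mol/kg
α₀ = 1/(1 + K1/[H⁺] + K1K2/[H⁺]²) = 1/(1 + 10^+2.10 + 10^+0.91) = 0.007406
DIC = [CO2*]/α₀ = 2.647×10^-5 / 0.007406 = 3.574 mmol/kg
CA = (α₁ + 2α₂)·DIC = (0.9324 + 2×0.06020) × 3.574 = 3.76 mmol/kg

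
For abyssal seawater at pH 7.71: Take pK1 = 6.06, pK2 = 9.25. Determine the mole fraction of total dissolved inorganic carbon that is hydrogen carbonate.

α₁ = 1 / (1 + [H⁺]/K1 + K2/[H⁺]) = 1 / (1 + 10^-1.65 + 10^-1.54)
   = 1 / (1 + 0.022387 + 0.028840) = 1/1.0512 = 0.9513

α₁ = 0.951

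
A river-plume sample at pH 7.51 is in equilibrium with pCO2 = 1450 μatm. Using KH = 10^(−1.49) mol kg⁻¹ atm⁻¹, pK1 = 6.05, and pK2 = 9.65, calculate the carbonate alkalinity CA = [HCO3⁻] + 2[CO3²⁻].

CA = 1.37 mmol/kg

[CO2*] = KH · pCO2 = 10^(−1.49) × 1450×10^-6 = 4.692×10^-5 mol/kg
α₀ = 1/(1 + K1/[H⁺] + K1K2/[H⁺]²) = 1/(1 + 10^+1.46 + 10^-0.68) = 0.03328
DIC = [CO2*]/α₀ = 4.692×10^-5 / 0.03328 = 1.410 mmol/kg
CA = (α₁ + 2α₂)·DIC = (0.9598 + 2×0.006953) × 1.410 = 1.37 mmol/kg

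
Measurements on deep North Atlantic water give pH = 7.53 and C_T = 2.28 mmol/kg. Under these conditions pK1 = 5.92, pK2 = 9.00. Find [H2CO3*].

α₀ = 1 / (1 + K1/[H⁺] + K1K2/[H⁺]²) = 1 / (1 + 10^+1.61 + 10^+0.14)
   = 1 / (1 + 40.738 + 1.3804) = 1/43.118 = 0.02319
[CO2*] = α₀ × DIC = 0.02319 × 2.28 = 0.0529 mmol/kg

[CO2*] = 0.0529 mmol/kg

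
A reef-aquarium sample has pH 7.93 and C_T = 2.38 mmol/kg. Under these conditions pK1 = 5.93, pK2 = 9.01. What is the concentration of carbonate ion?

α₂ = 1 / (1 + [H⁺]/K2 + [H⁺]²/(K1K2)) = 1 / (1 + 10^+1.08 + 10^-0.92)
   = 1 / (1 + 12.023 + 0.12023) = 1/13.143 = 0.07609
[CO3²⁻] = α₂ × DIC = 0.07609 × 2.38 = 0.181 mmol/kg

[CO3²⁻] = 0.181 mmol/kg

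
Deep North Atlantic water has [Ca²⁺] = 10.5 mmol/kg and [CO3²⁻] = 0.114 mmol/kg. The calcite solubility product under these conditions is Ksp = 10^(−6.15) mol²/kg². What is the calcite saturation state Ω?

Ω = 1.69

Ksp = 10^(−6.15) = 7.079×10^-7
Ω = [Ca²⁺][CO3²⁻]/Ksp = (10.5×10^-3)(0.114×10^-3) / 7.079×10^-7 = 1.69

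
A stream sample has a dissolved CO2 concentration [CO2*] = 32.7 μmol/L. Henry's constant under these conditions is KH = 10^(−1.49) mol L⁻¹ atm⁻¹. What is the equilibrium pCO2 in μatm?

KH = 10^(−1.49) = 3.236×10^-2 mol L⁻¹ atm⁻¹
pCO2 = [CO2*]/KH = 32.7×10^-6 / 3.236×10^-2 = 1.01×10^-3 atm = 1010 μatm

pCO2 = 1010 μatm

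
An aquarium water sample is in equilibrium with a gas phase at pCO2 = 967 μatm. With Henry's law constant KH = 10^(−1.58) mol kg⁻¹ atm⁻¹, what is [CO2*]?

KH = 10^(−1.58) = 2.630×10^-2 mol kg⁻¹ atm⁻¹
[CO2*] = KH · pCO2 = 2.630×10^-2 × 967×10^-6 atm = 2.54×10^-5 mol/kg

[CO2*] = 25.4 μmol/kg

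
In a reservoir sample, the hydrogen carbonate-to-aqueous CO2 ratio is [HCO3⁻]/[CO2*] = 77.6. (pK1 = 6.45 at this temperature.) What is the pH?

pH = 8.34

From K1 = [H⁺][HCO3⁻]/[CO2*]:  pH = pK1 + log₁₀([HCO3⁻]/[CO2*])
log₁₀(77.6) = +1.890
pH = 6.45 + (+1.890) = 8.34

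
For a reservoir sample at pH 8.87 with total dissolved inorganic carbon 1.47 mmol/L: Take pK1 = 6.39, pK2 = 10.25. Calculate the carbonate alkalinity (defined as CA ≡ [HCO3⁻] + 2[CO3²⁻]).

CA = [HCO3⁻] + 2[CO3²⁻] = (α₁ + 2α₂)·DIC
At pH 8.87: [H⁺]/K1 = 10^-2.48 = 0.0033113, K2/[H⁺] = 10^-1.38 = 0.041687
α₁ = 1/(1 + 0.0033113 + 0.041687) = 1/1.0450 = 0.9569; α₂ = α₁·K2/[H⁺] = 0.03989
α₁ + 2α₂ = 1.0367
CA = 1.0367 × 1.47 = 1.52 mmol/L

CA = 1.52 mmol/L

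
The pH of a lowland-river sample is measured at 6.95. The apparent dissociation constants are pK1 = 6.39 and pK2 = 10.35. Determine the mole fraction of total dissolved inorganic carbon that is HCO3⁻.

α₁ = 1 / (1 + [H⁺]/K1 + K2/[H⁺]) = 1 / (1 + 10^-0.56 + 10^-3.40)
   = 1 / (1 + 0.27542 + 0.00039811) = 1/1.2758 = 0.7838

α₁ = 0.784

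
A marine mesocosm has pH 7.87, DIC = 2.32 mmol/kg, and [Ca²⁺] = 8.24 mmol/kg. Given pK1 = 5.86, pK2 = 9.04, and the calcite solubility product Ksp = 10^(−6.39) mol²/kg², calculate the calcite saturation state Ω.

α₂ = 1 / (1 + [H⁺]/K2 + [H⁺]²/(K1K2)) = 1 / (1 + 10^+1.17 + 10^-0.84)
   = 1 / (1 + 14.791 + 0.14454) = 1/15.936 = 0.06275
[CO3²⁻] = α₂ × DIC = 0.06275 × 2.32 = 0.1456 mmol/kg
Ksp = 10^(−6.39) = 4.074×10^-7
Ω = [Ca²⁺][CO3²⁻]/Ksp = (8.24×10^-3)(1.456×10^-4) / 4.074×10^-7 = 2.94

Ω = 2.94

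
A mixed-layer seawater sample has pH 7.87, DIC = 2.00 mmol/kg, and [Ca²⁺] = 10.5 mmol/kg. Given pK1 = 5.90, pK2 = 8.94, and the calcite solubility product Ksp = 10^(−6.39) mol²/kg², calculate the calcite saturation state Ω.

Ω = 4.00

α₂ = 1 / (1 + [H⁺]/K2 + [H⁺]²/(K1K2)) = 1 / (1 + 10^+1.07 + 10^-0.90)
   = 1 / (1 + 11.749 + 0.12589) = 1/12.875 = 0.07767
[CO3²⁻] = α₂ × DIC = 0.07767 × 2.00 = 0.1553 mmol/kg
Ksp = 10^(−6.39) = 4.074×10^-7
Ω = [Ca²⁺][CO3²⁻]/Ksp = (10.5×10^-3)(1.553×10^-4) / 4.074×10^-7 = 4.00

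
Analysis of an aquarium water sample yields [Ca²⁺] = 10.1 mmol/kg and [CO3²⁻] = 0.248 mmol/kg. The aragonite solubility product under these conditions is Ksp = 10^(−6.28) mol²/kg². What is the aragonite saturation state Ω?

Ksp = 10^(−6.28) = 5.248×10^-7
Ω = [Ca²⁺][CO3²⁻]/Ksp = (10.1×10^-3)(0.248×10^-3) / 5.248×10^-7 = 4.77

Ω = 4.77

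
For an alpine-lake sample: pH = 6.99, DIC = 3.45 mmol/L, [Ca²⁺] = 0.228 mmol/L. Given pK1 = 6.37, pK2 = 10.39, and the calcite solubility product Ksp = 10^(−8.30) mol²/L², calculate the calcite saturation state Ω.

Ω = 0.0504

α₂ = 1 / (1 + [H⁺]/K2 + [H⁺]²/(K1K2)) = 1 / (1 + 10^+3.40 + 10^+2.78)
   = 1 / (1 + 2511.9 + 602.56) = 1/3115.4 = 0.0003210
[CO3²⁻] = α₂ × DIC = 0.0003210 × 3.45 = 0.001107 mmol/L = 1.107 μmol/L
Ksp = 10^(−8.30) = 5.012×10^-9
Ω = [Ca²⁺][CO3²⁻]/Ksp = (0.228×10^-3)(1.107×10^-6) / 5.012×10^-9 = 0.0504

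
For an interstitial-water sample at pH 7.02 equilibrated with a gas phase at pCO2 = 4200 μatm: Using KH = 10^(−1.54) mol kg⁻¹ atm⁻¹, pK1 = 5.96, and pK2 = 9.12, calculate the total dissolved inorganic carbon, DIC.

DIC = 1.52 mmol/kg

[CO2*] = KH · pCO2 = 10^(−1.54) × 4200×10^-6 = 1.211×10^-4 mol/kg
α₀ = 1/(1 + K1/[H⁺] + K1K2/[H⁺]²) = 1/(1 + 10^+1.06 + 10^-1.04) = 0.07954
DIC = [CO2*]/α₀ = 1.211×10^-4 / 0.07954 = 1.52 mmol/kg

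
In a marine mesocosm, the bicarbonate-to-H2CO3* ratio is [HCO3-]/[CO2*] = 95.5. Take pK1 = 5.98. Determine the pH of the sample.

From K1 = [H⁺][HCO3-]/[CO2*]:  pH = pK1 + log₁₀([HCO3-]/[CO2*])
log₁₀(95.5) = +1.980
pH = 5.98 + (+1.980) = 7.96

pH = 7.96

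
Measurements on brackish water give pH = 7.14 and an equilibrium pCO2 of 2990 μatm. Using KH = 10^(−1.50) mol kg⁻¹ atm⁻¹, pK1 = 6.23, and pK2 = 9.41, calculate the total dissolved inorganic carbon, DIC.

DIC = 0.867 mmol/kg

[CO2*] = KH · pCO2 = 10^(−1.50) × 2990×10^-6 = 9.455×10^-5 mol/kg
α₀ = 1/(1 + K1/[H⁺] + K1K2/[H⁺]²) = 1/(1 + 10^+0.91 + 10^-1.36) = 0.1090
DIC = [CO2*]/α₀ = 9.455×10^-5 / 0.1090 = 0.867 mmol/kg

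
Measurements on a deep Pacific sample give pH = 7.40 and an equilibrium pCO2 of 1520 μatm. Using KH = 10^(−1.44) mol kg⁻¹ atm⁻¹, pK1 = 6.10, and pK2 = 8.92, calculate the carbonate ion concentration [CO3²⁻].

[CO2*] = KH · pCO2 = 10^(−1.44) × 1520×10^-6 = 5.519×10^-5 mol/kg
α₀ = 1/(1 + K1/[H⁺] + K1K2/[H⁺]²) = 1/(1 + 10^+1.30 + 10^-0.22) = 0.04639
DIC = [CO2*]/α₀ = 5.519×10^-5 / 0.04639 = 1.190 mmol/kg
[CO3²⁻] = α₂·DIC; α₂ = 0.02795, so [CO3²⁻] = 0.02795 × 1.190 = 0.0333 mmol/kg

[CO3²⁻] = 0.0333 mmol/kg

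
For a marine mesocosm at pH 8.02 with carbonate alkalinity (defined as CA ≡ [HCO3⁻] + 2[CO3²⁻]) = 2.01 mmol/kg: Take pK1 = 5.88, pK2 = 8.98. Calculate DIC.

CA = [HCO3⁻] + 2[CO3²⁻] = (α₁ + 2α₂)·DIC
At pH 8.02: [H⁺]/K1 = 10^-2.14 = 0.0072444, K2/[H⁺] = 10^-0.96 = 0.10965
α₁ = 1/(1 + 0.0072444 + 0.10965) = 1/1.1169 = 0.8953; α₂ = α₁·K2/[H⁺] = 0.09817
α₁ + 2α₂ = 1.0917
DIC = CA / (α₁ + 2α₂) = 2.01 / 1.0917 = 1.84 mmol/kg

DIC = 1.84 mmol/kg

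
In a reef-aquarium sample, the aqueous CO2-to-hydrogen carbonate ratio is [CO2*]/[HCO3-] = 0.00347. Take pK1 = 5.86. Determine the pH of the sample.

pH = 8.32

From K1 = [H⁺][HCO3-]/[CO2*]:  pH = pK1 − log₁₀([CO2*]/[HCO3-])
log₁₀(0.00347) = -2.460
pH = 5.86 − (-2.460) = 8.32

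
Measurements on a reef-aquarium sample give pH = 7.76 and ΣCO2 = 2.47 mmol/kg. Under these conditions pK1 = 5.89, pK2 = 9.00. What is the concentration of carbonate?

[CO3²⁻] = 0.133 mmol/kg

α₂ = 1 / (1 + [H⁺]/K2 + [H⁺]²/(K1K2)) = 1 / (1 + 10^+1.24 + 10^-0.63)
   = 1 / (1 + 17.378 + 0.23442) = 1/18.612 = 0.05373
[CO3²⁻] = α₂ × DIC = 0.05373 × 2.47 = 0.133 mmol/kg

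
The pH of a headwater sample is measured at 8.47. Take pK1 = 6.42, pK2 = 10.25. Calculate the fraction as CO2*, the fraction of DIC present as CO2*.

α₀ = 1 / (1 + K1/[H⁺] + K1K2/[H⁺]²) = 1 / (1 + 10^+2.05 + 10^+0.27)
   = 1 / (1 + 112.20 + 1.8621) = 1/115.06 = 0.008691

α₀ = 0.00869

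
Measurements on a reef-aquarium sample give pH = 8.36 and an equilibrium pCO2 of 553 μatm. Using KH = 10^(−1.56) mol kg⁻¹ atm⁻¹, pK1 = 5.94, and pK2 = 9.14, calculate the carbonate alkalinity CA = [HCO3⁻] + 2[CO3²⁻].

[CO2*] = KH · pCO2 = 10^(−1.56) × 553×10^-6 = 1.523×10^-5 mol/kg
α₀ = 1/(1 + K1/[H⁺] + K1K2/[H⁺]²) = 1/(1 + 10^+2.42 + 10^+1.64) = 0.003250
DIC = [CO2*]/α₀ = 1.523×10^-5 / 0.003250 = 4.686 mmol/kg
CA = (α₁ + 2α₂)·DIC = (0.8549 + 2×0.1419) × 4.686 = 5.34 mmol/kg

CA = 5.34 mmol/kg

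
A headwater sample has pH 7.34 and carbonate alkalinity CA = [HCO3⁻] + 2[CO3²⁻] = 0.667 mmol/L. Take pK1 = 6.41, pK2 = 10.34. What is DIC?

CA = [HCO3⁻] + 2[CO3²⁻] = (α₁ + 2α₂)·DIC
At pH 7.34: [H⁺]/K1 = 10^-0.93 = 0.11749, K2/[H⁺] = 10^-3.00 = 0.0010000
α₁ = 1/(1 + 0.11749 + 0.0010000) = 1/1.1185 = 0.8941; α₂ = α₁·K2/[H⁺] = 0.0008941
α₁ + 2α₂ = 0.8959
DIC = CA / (α₁ + 2α₂) = 0.667 / 0.8959 = 0.745 mmol/L

DIC = 0.745 mmol/L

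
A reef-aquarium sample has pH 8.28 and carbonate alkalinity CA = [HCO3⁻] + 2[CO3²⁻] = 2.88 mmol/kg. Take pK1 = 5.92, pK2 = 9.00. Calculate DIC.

DIC = 2.49 mmol/kg

CA = [HCO3⁻] + 2[CO3²⁻] = (α₁ + 2α₂)·DIC
At pH 8.28: [H⁺]/K1 = 10^-2.36 = 0.0043652, K2/[H⁺] = 10^-0.72 = 0.19055
α₁ = 1/(1 + 0.0043652 + 0.19055) = 1/1.1949 = 0.8369; α₂ = α₁·K2/[H⁺] = 0.1595
α₁ + 2α₂ = 1.1558
DIC = CA / (α₁ + 2α₂) = 2.88 / 1.1558 = 2.49 mmol/kg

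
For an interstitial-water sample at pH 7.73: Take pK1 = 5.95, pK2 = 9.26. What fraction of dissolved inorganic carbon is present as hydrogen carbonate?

α₁ = 1 / (1 + [H⁺]/K1 + K2/[H⁺]) = 1 / (1 + 10^-1.78 + 10^-1.53)
   = 1 / (1 + 0.016596 + 0.029512) = 1/1.0461 = 0.9559

α₁ = 0.956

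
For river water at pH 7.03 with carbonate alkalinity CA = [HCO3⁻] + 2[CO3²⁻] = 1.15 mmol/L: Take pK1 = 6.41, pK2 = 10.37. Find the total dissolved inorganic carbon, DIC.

DIC = 1.43 mmol/L

CA = [HCO3⁻] + 2[CO3²⁻] = (α₁ + 2α₂)·DIC
At pH 7.03: [H⁺]/K1 = 10^-0.62 = 0.23988, K2/[H⁺] = 10^-3.34 = 0.00045709
α₁ = 1/(1 + 0.23988 + 0.00045709) = 1/1.2403 = 0.8062; α₂ = α₁·K2/[H⁺] = 0.0003685
α₁ + 2α₂ = 0.8070
DIC = CA / (α₁ + 2α₂) = 1.15 / 0.8070 = 1.43 mmol/L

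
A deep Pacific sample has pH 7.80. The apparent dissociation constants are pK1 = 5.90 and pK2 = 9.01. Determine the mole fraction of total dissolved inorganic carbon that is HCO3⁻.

α₁ = 1 / (1 + [H⁺]/K1 + K2/[H⁺]) = 1 / (1 + 10^-1.90 + 10^-1.21)
   = 1 / (1 + 0.012589 + 0.061660) = 1/1.0742 = 0.9309

α₁ = 0.931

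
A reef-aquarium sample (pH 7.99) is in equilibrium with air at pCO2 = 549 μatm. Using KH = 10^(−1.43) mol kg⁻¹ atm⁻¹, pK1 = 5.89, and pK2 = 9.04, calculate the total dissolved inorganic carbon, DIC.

DIC = 2.82 mmol/kg

[CO2*] = KH · pCO2 = 10^(−1.43) × 549×10^-6 = 2.040×10^-5 mol/kg
α₀ = 1/(1 + K1/[H⁺] + K1K2/[H⁺]²) = 1/(1 + 10^+2.10 + 10^+1.05) = 0.007240
DIC = [CO2*]/α₀ = 2.040×10^-5 / 0.007240 = 2.82 mmol/kg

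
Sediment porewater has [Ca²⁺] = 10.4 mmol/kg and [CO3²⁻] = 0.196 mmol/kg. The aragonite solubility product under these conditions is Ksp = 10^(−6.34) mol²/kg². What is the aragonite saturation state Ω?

Ksp = 10^(−6.34) = 4.571×10^-7
Ω = [Ca²⁺][CO3²⁻]/Ksp = (10.4×10^-3)(0.196×10^-3) / 4.571×10^-7 = 4.46

Ω = 4.46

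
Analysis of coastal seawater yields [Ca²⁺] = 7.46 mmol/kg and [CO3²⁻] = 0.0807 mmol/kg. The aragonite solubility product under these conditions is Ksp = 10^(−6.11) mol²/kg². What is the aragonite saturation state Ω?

Ksp = 10^(−6.11) = 7.762×10^-7
Ω = [Ca²⁺][CO3²⁻]/Ksp = (7.46×10^-3)(0.0807×10^-3) / 7.762×10^-7 = 0.776

Ω = 0.776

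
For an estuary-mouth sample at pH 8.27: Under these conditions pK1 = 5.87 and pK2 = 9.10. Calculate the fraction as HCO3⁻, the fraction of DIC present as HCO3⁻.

α₁ = 1 / (1 + [H⁺]/K1 + K2/[H⁺]) = 1 / (1 + 10^-2.40 + 10^-0.83)
   = 1 / (1 + 0.0039811 + 0.14791) = 1/1.1519 = 0.8681

α₁ = 0.868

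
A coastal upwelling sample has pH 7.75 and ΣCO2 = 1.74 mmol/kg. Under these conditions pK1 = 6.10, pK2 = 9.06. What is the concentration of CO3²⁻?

[CO3²⁻] = 0.0795 mmol/kg

α₂ = 1 / (1 + [H⁺]/K2 + [H⁺]²/(K1K2)) = 1 / (1 + 10^+1.31 + 10^-0.34)
   = 1 / (1 + 20.417 + 0.45709) = 1/21.874 = 0.04572
[CO3²⁻] = α₂ × DIC = 0.04572 × 1.74 = 0.0795 mmol/kg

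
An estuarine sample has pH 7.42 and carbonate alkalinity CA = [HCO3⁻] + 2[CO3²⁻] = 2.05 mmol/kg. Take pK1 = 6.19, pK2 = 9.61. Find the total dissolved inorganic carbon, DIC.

CA = [HCO3⁻] + 2[CO3²⁻] = (α₁ + 2α₂)·DIC
At pH 7.42: [H⁺]/K1 = 10^-1.23 = 0.058884, K2/[H⁺] = 10^-2.19 = 0.0064565
α₁ = 1/(1 + 0.058884 + 0.0064565) = 1/1.0653 = 0.9387; α₂ = α₁·K2/[H⁺] = 0.006061
α₁ + 2α₂ = 0.9508
DIC = CA / (α₁ + 2α₂) = 2.05 / 0.9508 = 2.16 mmol/kg

DIC = 2.16 mmol/kg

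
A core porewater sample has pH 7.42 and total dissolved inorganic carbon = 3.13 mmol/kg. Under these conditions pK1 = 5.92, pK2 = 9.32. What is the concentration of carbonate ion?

[CO3²⁻] = 0.0377 mmol/kg

α₂ = 1 / (1 + [H⁺]/K2 + [H⁺]²/(K1K2)) = 1 / (1 + 10^+1.90 + 10^+0.40)
   = 1 / (1 + 79.433 + 2.5119) = 1/82.945 = 0.01206
[CO3²⁻] = α₂ × DIC = 0.01206 × 3.13 = 0.0377 mmol/kg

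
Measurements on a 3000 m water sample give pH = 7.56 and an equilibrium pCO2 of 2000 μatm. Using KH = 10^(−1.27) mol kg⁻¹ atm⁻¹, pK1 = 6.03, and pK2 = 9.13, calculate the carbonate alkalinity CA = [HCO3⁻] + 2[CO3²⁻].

[CO2*] = KH · pCO2 = 10^(−1.27) × 2000×10^-6 = 1.074×10^-4 mol/kg
α₀ = 1/(1 + K1/[H⁺] + K1K2/[H⁺]²) = 1/(1 + 10^+1.53 + 10^-0.04) = 0.02794
DIC = [CO2*]/α₀ = 1.074×10^-4 / 0.02794 = 3.845 mmol/kg
CA = (α₁ + 2α₂)·DIC = (0.9466 + 2×0.02548) × 3.845 = 3.84 mmol/kg

CA = 3.84 mmol/kg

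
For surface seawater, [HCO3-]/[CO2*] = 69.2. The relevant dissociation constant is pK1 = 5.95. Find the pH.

From K1 = [H⁺][HCO3-]/[CO2*]:  pH = pK1 + log₁₀([HCO3-]/[CO2*])
log₁₀(69.2) = +1.840
pH = 5.95 + (+1.840) = 7.79

pH = 7.79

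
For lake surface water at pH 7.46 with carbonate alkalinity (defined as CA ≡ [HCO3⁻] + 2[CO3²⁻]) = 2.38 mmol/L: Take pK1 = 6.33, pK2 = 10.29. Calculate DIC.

CA = [HCO3⁻] + 2[CO3²⁻] = (α₁ + 2α₂)·DIC
At pH 7.46: [H⁺]/K1 = 10^-1.13 = 0.074131, K2/[H⁺] = 10^-2.83 = 0.0014791
α₁ = 1/(1 + 0.074131 + 0.0014791) = 1/1.0756 = 0.9297; α₂ = α₁·K2/[H⁺] = 0.001375
α₁ + 2α₂ = 0.9325
DIC = CA / (α₁ + 2α₂) = 2.38 / 0.9325 = 2.55 mmol/L

DIC = 2.55 mmol/L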